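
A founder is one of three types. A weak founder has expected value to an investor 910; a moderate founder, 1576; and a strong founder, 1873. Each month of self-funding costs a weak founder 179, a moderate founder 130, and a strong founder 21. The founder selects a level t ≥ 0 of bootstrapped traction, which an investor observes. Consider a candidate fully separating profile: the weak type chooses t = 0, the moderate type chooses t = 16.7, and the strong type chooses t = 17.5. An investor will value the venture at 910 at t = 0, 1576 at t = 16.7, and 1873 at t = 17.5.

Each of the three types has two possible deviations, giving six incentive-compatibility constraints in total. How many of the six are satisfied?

4

Weak (own payoff 910): to t=16.7 gives 1576 − 179×16.7 = -1413.3 → no gain ✓; to t=17.5 gives 1873 − 179×17.5 = -1259.5 → no gain ✓.
Moderate (own payoff 1576 − 130×16.7 = -595): to t=0 gives 910 → profitable ✗; to t=17.5 gives 1873 − 130×17.5 = -402 → profitable ✗.
Strong (own payoff 1873 − 21×17.5 = 1505.5): to t=0 gives 910 → no gain ✓; to t=16.7 gives 1576 − 21×16.7 = 1225.3 → no gain ✓.
4 of the 6 constraints hold; not an equilibrium.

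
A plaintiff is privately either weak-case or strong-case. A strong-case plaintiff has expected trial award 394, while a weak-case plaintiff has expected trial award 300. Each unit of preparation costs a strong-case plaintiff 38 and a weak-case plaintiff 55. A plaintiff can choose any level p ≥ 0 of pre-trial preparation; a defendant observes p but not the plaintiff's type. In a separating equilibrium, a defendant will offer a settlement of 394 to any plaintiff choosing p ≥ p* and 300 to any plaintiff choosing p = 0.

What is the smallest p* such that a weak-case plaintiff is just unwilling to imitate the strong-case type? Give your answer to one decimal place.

1.7

A weak-case plaintiff choosing p = 0 receives 300.
Imitating at p* instead would pay 394 at cost 55·p*, netting 394 − 55·p*.
Indifference: 300 = 394 − 55·p*, so p* = (394 − 300) / 55 ≈ 1.7.
This is the weak-case type's binding incentive-compatibility constraint; any p ≥ 1.7 sustains separation on that side.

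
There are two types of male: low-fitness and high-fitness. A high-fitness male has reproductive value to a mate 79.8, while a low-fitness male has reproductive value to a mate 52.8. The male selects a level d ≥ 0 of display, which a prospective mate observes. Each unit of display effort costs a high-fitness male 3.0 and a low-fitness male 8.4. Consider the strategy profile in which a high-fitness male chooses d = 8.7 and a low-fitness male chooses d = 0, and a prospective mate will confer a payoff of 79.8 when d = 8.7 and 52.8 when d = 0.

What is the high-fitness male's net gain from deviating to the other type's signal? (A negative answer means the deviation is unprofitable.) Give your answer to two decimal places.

-0.90

Playing d = 8.7 the high-fitness male receives 79.8 − 3.0 × 8.7 = 53.7.
Deviating to d = 0 yields 52.8 instead.
Gain from deviating: 52.8 − 53.7 = -0.90.
The gain is negative, so the high-fitness type's incentive-compatibility constraint is satisfied.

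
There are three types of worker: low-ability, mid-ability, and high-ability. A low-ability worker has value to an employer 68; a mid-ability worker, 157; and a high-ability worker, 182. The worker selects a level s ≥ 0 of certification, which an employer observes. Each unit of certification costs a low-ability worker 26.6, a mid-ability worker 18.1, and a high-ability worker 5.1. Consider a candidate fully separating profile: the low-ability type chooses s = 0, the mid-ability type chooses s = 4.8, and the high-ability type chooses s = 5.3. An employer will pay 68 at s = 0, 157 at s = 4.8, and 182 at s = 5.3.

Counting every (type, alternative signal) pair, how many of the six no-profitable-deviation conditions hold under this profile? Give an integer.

Low-ability (own payoff 68): to s=4.8 gives 157 − 26.6×4.8 = 29.32 → no gain ✓; to s=5.3 gives 182 − 26.6×5.3 = 41.02 → no gain ✓.
Mid-ability (own payoff 157 − 18.1×4.8 = 70.12): to s=0 gives 68 → no gain ✓; to s=5.3 gives 182 − 18.1×5.3 = 86.07 → profitable ✗.
High-ability (own payoff 182 − 5.1×5.3 = 154.97): to s=0 gives 68 → no gain ✓; to s=4.8 gives 157 − 5.1×4.8 = 132.52 → no gain ✓.
5 of the 6 constraints hold; not an equilibrium.

5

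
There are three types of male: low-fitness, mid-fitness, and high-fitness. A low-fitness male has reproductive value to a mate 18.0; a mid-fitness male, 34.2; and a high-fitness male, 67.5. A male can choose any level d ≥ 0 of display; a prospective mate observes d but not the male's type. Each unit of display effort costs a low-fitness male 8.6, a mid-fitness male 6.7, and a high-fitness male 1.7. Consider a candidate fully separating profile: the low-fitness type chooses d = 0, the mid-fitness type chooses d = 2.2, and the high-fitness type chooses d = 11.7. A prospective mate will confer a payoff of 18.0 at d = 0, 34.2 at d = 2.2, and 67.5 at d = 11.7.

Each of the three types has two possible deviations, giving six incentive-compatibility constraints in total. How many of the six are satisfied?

6

High-fitness (own payoff 67.5 − 1.7×11.7 = 47.61): to d=0 gives 18.0 → no gain ✓; to d=2.2 gives 34.2 − 1.7×2.2 = 30.46 → no gain ✓.
Mid-fitness (own payoff 34.2 − 6.7×2.2 = 19.46): to d=0 gives 18.0 → no gain ✓; to d=11.7 gives 67.5 − 6.7×11.7 = -10.89 → no gain ✓.
Low-fitness (own payoff 18.0): to d=2.2 gives 34.2 − 8.6×2.2 = 15.28 → no gain ✓; to d=11.7 gives 67.5 − 8.6×11.7 = -33.12 → no gain ✓.
6 of the 6 constraints hold; this profile is a separating equilibrium.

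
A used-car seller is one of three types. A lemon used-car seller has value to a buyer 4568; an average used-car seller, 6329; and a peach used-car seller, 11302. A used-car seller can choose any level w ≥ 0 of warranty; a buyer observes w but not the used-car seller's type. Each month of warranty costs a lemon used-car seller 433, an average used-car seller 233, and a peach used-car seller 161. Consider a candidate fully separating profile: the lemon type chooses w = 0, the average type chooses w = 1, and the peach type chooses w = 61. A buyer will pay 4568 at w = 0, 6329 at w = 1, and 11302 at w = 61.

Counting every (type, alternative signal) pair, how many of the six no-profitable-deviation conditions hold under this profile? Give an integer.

Average (own payoff 6329 − 233×1 = 6096): to w=0 gives 4568 → no gain ✓; to w=61 gives 11302 − 233×61 = -2911 → no gain ✓.
Lemon (own payoff 4568): to w=1 gives 6329 − 433×1 = 5896 → profitable ✗; to w=61 gives 11302 − 433×61 = -15111 → no gain ✓.
Peach (own payoff 11302 − 161×61 = 1481): to w=0 gives 4568 → profitable ✗; to w=1 gives 6329 − 161×1 = 6168 → profitable ✗.
3 of the 6 constraints hold; not an equilibrium.

3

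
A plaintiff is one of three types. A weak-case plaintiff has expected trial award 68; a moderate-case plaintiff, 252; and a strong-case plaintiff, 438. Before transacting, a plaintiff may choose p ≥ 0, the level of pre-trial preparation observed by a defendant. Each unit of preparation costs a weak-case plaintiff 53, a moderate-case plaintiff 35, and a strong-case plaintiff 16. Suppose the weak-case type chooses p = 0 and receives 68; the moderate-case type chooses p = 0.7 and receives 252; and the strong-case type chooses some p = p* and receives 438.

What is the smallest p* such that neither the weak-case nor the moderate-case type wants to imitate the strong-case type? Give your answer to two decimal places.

6.98

Moderate-case type (on-path payoff 252 − 35×0.7 = 227.5) won't mimic when 227.5 ≥ 438 − 35·p*, i.e. p* ≥ 6.01.
Weak-case type (on-path payoff 68) won't mimic when 68 ≥ 438 − 53·p*, i.e. p* ≥ 6.98.
Both must hold, so p* = max(6.98, 6.01) = 6.98. The weak-case type's constraint binds.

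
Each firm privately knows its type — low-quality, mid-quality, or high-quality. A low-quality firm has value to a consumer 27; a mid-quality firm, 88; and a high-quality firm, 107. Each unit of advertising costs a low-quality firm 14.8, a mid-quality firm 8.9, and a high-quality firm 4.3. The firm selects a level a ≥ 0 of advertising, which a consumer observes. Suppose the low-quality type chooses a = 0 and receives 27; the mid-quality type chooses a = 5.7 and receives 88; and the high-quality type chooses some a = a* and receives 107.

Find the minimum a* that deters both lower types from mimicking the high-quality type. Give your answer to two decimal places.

Mid-quality type (on-path payoff 88 − 8.9×5.7 = 37.27) won't mimic when 37.27 ≥ 107 − 8.9·a*, i.e. a* ≥ 7.83.
Low-quality type (on-path payoff 27) won't mimic when 27 ≥ 107 − 14.8·a*, i.e. a* ≥ 5.41.
Both must hold, so a* = max(5.41, 7.83) = 7.83. The mid-quality type's constraint binds.

7.83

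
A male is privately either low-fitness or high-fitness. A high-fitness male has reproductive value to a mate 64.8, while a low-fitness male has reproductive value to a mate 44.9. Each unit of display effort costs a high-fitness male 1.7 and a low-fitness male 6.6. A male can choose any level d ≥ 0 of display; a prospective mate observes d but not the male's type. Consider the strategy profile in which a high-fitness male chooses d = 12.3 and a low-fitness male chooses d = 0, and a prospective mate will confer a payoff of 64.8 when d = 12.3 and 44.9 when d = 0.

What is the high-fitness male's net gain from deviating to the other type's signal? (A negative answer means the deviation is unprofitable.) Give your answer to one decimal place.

1.0

Playing d = 12.3 the high-fitness male receives 64.8 − 1.7 × 12.3 = 43.89.
Deviating to d = 0 yields 44.9 instead.
Gain from deviating: 44.9 − 43.89 = 1.01, i.e. 1.0 to one decimal place.
The gain is positive, so the high-fitness type's incentive-compatibility constraint is violated — this profile is not a separating equilibrium.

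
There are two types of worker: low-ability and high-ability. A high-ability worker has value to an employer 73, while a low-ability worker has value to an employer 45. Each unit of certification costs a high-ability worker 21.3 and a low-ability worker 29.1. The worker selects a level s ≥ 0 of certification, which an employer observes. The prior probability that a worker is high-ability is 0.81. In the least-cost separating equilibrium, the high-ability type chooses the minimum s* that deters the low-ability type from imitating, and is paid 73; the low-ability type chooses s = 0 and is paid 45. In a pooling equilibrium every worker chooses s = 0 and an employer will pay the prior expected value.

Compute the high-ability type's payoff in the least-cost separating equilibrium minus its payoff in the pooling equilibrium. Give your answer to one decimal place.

-15.2

Least-cost separating signal: s* solves 45 = 73 − 29.1·s*, so s* = (73 − 45)/29.1 ≈ 0.9622.
High-ability type's separating payoff: 73 − 21.3 × s* = 73 − 21.3 × (73 − 45)/29.1 = 73 − 596.4/29.1 ≈ 52.505.
Pooling payoff: 0.81 × 73 + 0.19 × 45 = 67.68.
Difference: 52.505 − 67.68 = -15.175, i.e. -15.2 to one decimal place.
The high-ability type would prefer the pooling outcome.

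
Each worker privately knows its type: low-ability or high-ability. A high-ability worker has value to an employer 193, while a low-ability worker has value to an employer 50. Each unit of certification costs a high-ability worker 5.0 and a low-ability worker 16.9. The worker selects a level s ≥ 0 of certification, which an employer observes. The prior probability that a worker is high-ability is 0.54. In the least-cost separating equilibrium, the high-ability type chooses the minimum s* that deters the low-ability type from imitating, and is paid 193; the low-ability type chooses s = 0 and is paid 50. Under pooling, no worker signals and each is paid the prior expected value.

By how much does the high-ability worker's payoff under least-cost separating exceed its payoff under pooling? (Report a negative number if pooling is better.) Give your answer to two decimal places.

Least-cost separating signal: s* solves 50 = 193 − 16.9·s*, so s* = (193 − 50)/16.9 ≈ 8.4615.
High-ability type's separating payoff: 193 − 5.0 × s* = 193 − 5.0 × (193 − 50)/16.9 = 193 − 715/16.9 ≈ 150.6923.
Pooling payoff: 0.54 × 193 + 0.46 × 50 = 127.22.
Difference: 150.6923 − 127.22 = 23.4723, i.e. 23.47 to two decimal places.
The high-ability type prefers to separate.

23.47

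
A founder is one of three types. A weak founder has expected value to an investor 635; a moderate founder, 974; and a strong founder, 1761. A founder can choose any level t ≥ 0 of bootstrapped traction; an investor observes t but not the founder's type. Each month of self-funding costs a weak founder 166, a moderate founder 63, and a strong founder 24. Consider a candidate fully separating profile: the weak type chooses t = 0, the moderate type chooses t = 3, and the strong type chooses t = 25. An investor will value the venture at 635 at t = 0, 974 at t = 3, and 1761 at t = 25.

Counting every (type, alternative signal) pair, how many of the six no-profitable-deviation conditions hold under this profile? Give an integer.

Strong (own payoff 1761 − 24×25 = 1161): to t=0 gives 635 → no gain ✓; to t=3 gives 974 − 24×3 = 902 → no gain ✓.
Weak (own payoff 635): to t=3 gives 974 − 166×3 = 476 → no gain ✓; to t=25 gives 1761 − 166×25 = -2389 → no gain ✓.
Moderate (own payoff 974 − 63×3 = 785): to t=0 gives 635 → no gain ✓; to t=25 gives 1761 − 63×25 = 186 → no gain ✓.
6 of the 6 constraints hold; this profile is a separating equilibrium.

6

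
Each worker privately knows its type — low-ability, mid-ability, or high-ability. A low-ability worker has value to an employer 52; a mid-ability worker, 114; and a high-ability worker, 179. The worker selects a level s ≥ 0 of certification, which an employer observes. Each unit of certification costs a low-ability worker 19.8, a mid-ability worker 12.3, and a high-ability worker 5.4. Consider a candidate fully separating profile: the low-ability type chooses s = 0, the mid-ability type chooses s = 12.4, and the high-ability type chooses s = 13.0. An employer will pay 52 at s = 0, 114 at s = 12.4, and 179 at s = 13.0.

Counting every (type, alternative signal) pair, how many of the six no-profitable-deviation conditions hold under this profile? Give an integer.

Mid-ability (own payoff 114 − 12.3×12.4 = -38.52): to s=0 gives 52 → profitable ✗; to s=13.0 gives 179 − 12.3×13.0 = 19.1 → profitable ✗.
Low-ability (own payoff 52): to s=12.4 gives 114 − 19.8×12.4 = -131.52 → no gain ✓; to s=13.0 gives 179 − 19.8×13.0 = -78.4 → no gain ✓.
High-ability (own payoff 179 − 5.4×13.0 = 108.8): to s=0 gives 52 → no gain ✓; to s=12.4 gives 114 − 5.4×12.4 = 47.04 → no gain ✓.
4 of the 6 constraints hold; not an equilibrium.

4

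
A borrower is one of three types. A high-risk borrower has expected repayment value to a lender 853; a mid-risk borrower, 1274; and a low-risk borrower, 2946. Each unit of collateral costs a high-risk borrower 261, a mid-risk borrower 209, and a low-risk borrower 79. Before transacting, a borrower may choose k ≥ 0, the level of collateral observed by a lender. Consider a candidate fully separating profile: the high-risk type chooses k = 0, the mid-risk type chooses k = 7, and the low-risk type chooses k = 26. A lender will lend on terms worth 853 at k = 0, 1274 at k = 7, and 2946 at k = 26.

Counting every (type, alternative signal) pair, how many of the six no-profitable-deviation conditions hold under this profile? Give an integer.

5

Low-risk (own payoff 2946 − 79×26 = 892): to k=0 gives 853 → no gain ✓; to k=7 gives 1274 − 79×7 = 721 → no gain ✓.
Mid-risk (own payoff 1274 − 209×7 = -189): to k=0 gives 853 → profitable ✗; to k=26 gives 2946 − 209×26 = -2488 → no gain ✓.
High-risk (own payoff 853): to k=7 gives 1274 − 261×7 = -553 → no gain ✓; to k=26 gives 2946 − 261×26 = -3840 → no gain ✓.
5 of the 6 constraints hold; not an equilibrium.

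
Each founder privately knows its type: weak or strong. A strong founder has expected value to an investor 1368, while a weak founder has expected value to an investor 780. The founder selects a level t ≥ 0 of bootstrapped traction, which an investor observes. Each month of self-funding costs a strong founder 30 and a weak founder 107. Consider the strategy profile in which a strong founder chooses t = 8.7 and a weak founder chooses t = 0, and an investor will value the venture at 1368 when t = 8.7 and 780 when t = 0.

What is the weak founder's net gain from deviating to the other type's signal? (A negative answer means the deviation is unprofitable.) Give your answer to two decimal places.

-342.90

Playing t = 0 the weak founder receives 780.
Deviating to t = 8.7 brings payment 1368 at cost 107 × 8.7 = 930.9, netting 437.1.
Gain from deviating: 437.1 − 780 = -342.90.
The gain is negative, so the weak type's incentive-compatibility constraint is satisfied.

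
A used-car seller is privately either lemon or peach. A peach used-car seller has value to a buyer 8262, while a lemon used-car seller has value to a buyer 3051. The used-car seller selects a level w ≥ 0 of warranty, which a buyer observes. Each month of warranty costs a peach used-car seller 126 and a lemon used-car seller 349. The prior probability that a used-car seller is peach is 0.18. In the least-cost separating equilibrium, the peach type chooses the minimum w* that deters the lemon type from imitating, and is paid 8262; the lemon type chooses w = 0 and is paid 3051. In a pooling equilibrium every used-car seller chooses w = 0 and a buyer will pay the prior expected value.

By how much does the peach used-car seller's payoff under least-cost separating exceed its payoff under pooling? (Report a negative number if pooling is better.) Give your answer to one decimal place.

2391.7

Least-cost separating signal: w* solves 3051 = 8262 − 349·w*, so w* = (8262 − 3051)/349 ≈ 14.9312.
Peach type's separating payoff: 8262 − 126 × w* = 8262 − 126 × (8262 − 3051)/349 = 8262 − 656586/349 ≈ 6380.665.
Pooling payoff: 0.18 × 8262 + 0.82 × 3051 = 3988.98.
Difference: 6380.665 − 3988.98 = 2391.685, i.e. 2391.7 to one decimal place.
The peach type prefers to separate.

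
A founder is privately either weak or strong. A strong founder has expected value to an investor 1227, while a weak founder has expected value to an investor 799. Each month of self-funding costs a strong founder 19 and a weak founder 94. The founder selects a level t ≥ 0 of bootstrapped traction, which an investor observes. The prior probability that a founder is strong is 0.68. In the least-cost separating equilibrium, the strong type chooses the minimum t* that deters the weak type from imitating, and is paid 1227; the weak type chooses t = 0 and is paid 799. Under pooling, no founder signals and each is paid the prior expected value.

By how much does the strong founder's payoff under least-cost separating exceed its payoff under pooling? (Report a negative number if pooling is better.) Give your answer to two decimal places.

Least-cost separating signal: t* solves 799 = 1227 − 94·t*, so t* = (1227 − 799)/94 ≈ 4.5532.
Strong type's separating payoff: 1227 − 19 × t* = 1227 − 19 × (1227 − 799)/94 = 1227 − 8132/94 ≈ 1140.4894.
Pooling payoff: 0.68 × 1227 + 0.32 × 799 = 1090.04.
Difference: 1140.4894 − 1090.04 = 50.4494, i.e. 50.45 to two decimal places.
The strong type prefers to separate.

50.45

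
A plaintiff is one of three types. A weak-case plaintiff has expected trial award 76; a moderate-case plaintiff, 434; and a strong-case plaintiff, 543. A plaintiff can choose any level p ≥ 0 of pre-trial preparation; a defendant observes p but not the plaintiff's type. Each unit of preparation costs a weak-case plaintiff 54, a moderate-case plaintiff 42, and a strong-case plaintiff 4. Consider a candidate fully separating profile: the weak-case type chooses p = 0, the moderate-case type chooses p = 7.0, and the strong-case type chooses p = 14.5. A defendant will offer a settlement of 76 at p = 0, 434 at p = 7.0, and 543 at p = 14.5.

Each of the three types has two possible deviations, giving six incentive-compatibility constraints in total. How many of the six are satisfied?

6

Moderate-case (own payoff 434 − 42×7.0 = 140): to p=0 gives 76 → no gain ✓; to p=14.5 gives 543 − 42×14.5 = -66 → no gain ✓.
Weak-case (own payoff 76): to p=7.0 gives 434 − 54×7.0 = 56 → no gain ✓; to p=14.5 gives 543 − 54×14.5 = -240 → no gain ✓.
Strong-case (own payoff 543 − 4×14.5 = 485): to p=0 gives 76 → no gain ✓; to p=7.0 gives 434 − 4×7.0 = 406 → no gain ✓.
6 of the 6 constraints hold; this profile is a separating equilibrium.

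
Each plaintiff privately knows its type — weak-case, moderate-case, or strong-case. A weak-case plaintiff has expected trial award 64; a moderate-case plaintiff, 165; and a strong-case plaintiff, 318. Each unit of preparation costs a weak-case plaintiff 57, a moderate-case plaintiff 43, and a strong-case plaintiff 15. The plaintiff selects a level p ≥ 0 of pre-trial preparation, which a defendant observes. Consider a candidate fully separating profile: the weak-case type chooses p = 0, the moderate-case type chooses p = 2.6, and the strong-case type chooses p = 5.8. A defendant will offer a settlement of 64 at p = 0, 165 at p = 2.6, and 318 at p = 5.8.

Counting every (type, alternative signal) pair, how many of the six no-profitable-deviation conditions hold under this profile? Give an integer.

Strong-case (own payoff 318 − 15×5.8 = 231): to p=0 gives 64 → no gain ✓; to p=2.6 gives 165 − 15×2.6 = 126 → no gain ✓.
Weak-case (own payoff 64): to p=2.6 gives 165 − 57×2.6 = 16.8 → no gain ✓; to p=5.8 gives 318 − 57×5.8 = -12.6 → no gain ✓.
Moderate-case (own payoff 165 − 43×2.6 = 53.2): to p=0 gives 64 → profitable ✗; to p=5.8 gives 318 − 43×5.8 = 68.6 → profitable ✗.
4 of the 6 constraints hold; not an equilibrium.

4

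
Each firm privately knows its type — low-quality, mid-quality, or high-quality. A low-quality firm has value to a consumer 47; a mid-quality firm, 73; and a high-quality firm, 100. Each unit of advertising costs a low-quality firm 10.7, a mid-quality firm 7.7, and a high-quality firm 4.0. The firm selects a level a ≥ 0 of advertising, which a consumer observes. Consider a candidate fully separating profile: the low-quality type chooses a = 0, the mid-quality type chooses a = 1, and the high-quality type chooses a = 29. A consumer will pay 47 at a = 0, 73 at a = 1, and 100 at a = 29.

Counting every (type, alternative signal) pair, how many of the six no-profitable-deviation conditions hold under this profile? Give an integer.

3

Mid-quality (own payoff 73 − 7.7×1 = 65.3): to a=0 gives 47 → no gain ✓; to a=29 gives 100 − 7.7×29 = -123.3 → no gain ✓.
Low-quality (own payoff 47): to a=1 gives 73 − 10.7×1 = 62.3 → profitable ✗; to a=29 gives 100 − 10.7×29 = -210.3 → no gain ✓.
High-quality (own payoff 100 − 4.0×29 = -16): to a=0 gives 47 → profitable ✗; to a=1 gives 73 − 4.0×1 = 69 → profitable ✗.
3 of the 6 constraints hold; not an equilibrium.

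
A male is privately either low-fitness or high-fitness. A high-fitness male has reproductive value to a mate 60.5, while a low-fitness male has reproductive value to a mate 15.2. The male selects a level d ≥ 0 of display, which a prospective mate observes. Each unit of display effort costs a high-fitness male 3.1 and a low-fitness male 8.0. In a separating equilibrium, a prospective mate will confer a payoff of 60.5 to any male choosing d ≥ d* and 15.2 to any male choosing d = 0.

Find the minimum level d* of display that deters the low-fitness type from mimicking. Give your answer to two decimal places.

5.66

A low-fitness male choosing d = 0 receives 15.2.
Imitating at d* instead would pay 60.5 at cost 8.0·d*, netting 60.5 − 8.0·d*.
Indifference: 15.2 = 60.5 − 8.0·d*, so d* = (60.5 − 15.2) / 8.0 ≈ 5.66.
At d* the low-fitness type's incentive constraint just binds; the high-fitness type strictly prefers d* since its per-unit cost is lower.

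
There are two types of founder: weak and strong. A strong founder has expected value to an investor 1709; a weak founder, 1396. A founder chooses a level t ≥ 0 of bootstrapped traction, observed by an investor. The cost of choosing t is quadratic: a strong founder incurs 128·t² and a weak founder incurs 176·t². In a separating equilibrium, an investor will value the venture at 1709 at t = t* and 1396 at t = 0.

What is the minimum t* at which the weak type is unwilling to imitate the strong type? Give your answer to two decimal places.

1.33

The weak type at t = 0 receives 1396; imitating at t* yields 1709 − 176·t*².
Indifference: 1396 = 1709 − 176·t*², so t*² = (1709 − 1396) / 176 ≈ 1.7784.
t* = √1.7784 ≈ 1.33.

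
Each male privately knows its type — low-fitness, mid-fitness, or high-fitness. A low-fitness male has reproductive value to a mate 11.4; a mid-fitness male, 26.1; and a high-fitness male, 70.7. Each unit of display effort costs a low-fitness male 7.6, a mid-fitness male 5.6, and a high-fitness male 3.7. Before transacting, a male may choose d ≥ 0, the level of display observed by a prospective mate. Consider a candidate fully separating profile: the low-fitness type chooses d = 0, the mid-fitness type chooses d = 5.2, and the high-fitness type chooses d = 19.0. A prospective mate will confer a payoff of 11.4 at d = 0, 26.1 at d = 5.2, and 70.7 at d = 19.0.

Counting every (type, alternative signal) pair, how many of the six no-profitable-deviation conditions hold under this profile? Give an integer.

3

Mid-fitness (own payoff 26.1 − 5.6×5.2 = -3.02): to d=0 gives 11.4 → profitable ✗; to d=19.0 gives 70.7 − 5.6×19.0 = -35.7 → no gain ✓.
High-fitness (own payoff 70.7 − 3.7×19.0 = 0.4): to d=0 gives 11.4 → profitable ✗; to d=5.2 gives 26.1 − 3.7×5.2 = 6.86 → profitable ✗.
Low-fitness (own payoff 11.4): to d=5.2 gives 26.1 − 7.6×5.2 = -13.42 → no gain ✓; to d=19.0 gives 70.7 − 7.6×19.0 = -73.7 → no gain ✓.
3 of the 6 constraints hold; not an equilibrium.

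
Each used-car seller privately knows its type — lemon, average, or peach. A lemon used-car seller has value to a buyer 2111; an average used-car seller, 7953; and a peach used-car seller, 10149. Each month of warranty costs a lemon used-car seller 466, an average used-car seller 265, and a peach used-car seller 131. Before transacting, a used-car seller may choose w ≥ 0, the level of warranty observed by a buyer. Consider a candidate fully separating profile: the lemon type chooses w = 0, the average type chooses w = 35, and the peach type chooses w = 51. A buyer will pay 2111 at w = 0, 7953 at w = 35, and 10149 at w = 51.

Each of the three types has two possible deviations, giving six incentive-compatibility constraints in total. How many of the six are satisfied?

5

Average (own payoff 7953 − 265×35 = -1322): to w=0 gives 2111 → profitable ✗; to w=51 gives 10149 − 265×51 = -3366 → no gain ✓.
Peach (own payoff 10149 − 131×51 = 3468): to w=0 gives 2111 → no gain ✓; to w=35 gives 7953 − 131×35 = 3368 → no gain ✓.
Lemon (own payoff 2111): to w=35 gives 7953 − 466×35 = -8357 → no gain ✓; to w=51 gives 10149 − 466×51 = -13617 → no gain ✓.
5 of the 6 constraints hold; not an equilibrium.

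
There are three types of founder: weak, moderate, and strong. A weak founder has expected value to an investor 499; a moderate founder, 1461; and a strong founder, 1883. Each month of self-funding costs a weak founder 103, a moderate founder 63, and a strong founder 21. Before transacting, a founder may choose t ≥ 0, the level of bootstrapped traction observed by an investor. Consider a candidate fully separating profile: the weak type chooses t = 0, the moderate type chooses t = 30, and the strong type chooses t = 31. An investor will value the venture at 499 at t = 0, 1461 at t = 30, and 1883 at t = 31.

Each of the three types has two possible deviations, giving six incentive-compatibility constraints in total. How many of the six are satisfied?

4

Weak (own payoff 499): to t=30 gives 1461 − 103×30 = -1629 → no gain ✓; to t=31 gives 1883 − 103×31 = -1310 → no gain ✓.
Strong (own payoff 1883 − 21×31 = 1232): to t=0 gives 499 → no gain ✓; to t=30 gives 1461 − 21×30 = 831 → no gain ✓.
Moderate (own payoff 1461 − 63×30 = -429): to t=0 gives 499 → profitable ✗; to t=31 gives 1883 − 63×31 = -70 → profitable ✗.
4 of the 6 constraints hold; not an equilibrium.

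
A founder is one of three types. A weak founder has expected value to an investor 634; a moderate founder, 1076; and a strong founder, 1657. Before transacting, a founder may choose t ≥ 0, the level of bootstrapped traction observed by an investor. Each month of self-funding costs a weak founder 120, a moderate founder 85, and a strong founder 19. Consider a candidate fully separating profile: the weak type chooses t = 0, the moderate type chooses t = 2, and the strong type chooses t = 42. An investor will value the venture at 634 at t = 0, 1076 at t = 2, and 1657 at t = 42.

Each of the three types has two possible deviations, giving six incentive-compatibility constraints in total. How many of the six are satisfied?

Weak (own payoff 634): to t=2 gives 1076 − 120×2 = 836 → profitable ✗; to t=42 gives 1657 − 120×42 = -3383 → no gain ✓.
Moderate (own payoff 1076 − 85×2 = 906): to t=0 gives 634 → no gain ✓; to t=42 gives 1657 − 85×42 = -1913 → no gain ✓.
Strong (own payoff 1657 − 19×42 = 859): to t=0 gives 634 → no gain ✓; to t=2 gives 1076 − 19×2 = 1038 → profitable ✗.
4 of the 6 constraints hold; not an equilibrium.

4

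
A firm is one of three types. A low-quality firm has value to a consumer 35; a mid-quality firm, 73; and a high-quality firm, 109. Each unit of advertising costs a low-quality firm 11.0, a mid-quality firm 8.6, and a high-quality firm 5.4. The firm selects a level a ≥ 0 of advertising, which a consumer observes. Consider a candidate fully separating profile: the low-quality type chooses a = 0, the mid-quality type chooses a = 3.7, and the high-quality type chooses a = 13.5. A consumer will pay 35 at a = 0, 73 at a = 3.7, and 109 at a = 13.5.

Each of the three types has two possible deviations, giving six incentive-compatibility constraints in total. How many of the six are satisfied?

5

Mid-quality (own payoff 73 − 8.6×3.7 = 41.18): to a=0 gives 35 → no gain ✓; to a=13.5 gives 109 − 8.6×13.5 = -7.1 → no gain ✓.
High-quality (own payoff 109 − 5.4×13.5 = 36.1): to a=0 gives 35 → no gain ✓; to a=3.7 gives 73 − 5.4×3.7 = 53.02 → profitable ✗.
Low-quality (own payoff 35): to a=3.7 gives 73 − 11.0×3.7 = 32.3 → no gain ✓; to a=13.5 gives 109 − 11.0×13.5 = -39.5 → no gain ✓.
5 of the 6 constraints hold; not an equilibrium.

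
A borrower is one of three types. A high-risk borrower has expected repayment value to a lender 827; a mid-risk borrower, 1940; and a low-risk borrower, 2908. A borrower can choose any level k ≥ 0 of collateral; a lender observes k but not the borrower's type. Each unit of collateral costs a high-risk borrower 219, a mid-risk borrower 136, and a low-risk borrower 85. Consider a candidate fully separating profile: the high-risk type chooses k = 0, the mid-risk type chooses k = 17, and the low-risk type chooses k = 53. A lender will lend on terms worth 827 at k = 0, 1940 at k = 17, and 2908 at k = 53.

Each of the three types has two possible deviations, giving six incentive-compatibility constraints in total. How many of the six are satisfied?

3

High-risk (own payoff 827): to k=17 gives 1940 − 219×17 = -1783 → no gain ✓; to k=53 gives 2908 − 219×53 = -8699 → no gain ✓.
Mid-risk (own payoff 1940 − 136×17 = -372): to k=0 gives 827 → profitable ✗; to k=53 gives 2908 − 136×53 = -4300 → no gain ✓.
Low-risk (own payoff 2908 − 85×53 = -1597): to k=0 gives 827 → profitable ✗; to k=17 gives 1940 − 85×17 = 495 → profitable ✗.
3 of the 6 constraints hold; not an equilibrium.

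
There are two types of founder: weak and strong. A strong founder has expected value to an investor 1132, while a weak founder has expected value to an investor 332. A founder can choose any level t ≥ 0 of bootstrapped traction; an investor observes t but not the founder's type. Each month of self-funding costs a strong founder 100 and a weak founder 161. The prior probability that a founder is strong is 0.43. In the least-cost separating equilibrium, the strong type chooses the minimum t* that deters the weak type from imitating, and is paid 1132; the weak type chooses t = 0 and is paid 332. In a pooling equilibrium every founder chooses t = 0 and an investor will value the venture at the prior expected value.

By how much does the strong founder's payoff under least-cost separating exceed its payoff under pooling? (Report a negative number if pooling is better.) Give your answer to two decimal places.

-40.89

Least-cost separating signal: t* solves 332 = 1132 − 161·t*, so t* = (1132 − 332)/161 ≈ 4.9689.
Strong type's separating payoff: 1132 − 100 × t* = 1132 − 100 × (1132 − 332)/161 = 1132 − 80000/161 ≈ 635.1056.
Pooling payoff: 0.43 × 1132 + 0.57 × 332 = 676.
Difference: 635.1056 − 676 = -40.8944, i.e. -40.89 to two decimal places.
The strong type would prefer the pooling outcome.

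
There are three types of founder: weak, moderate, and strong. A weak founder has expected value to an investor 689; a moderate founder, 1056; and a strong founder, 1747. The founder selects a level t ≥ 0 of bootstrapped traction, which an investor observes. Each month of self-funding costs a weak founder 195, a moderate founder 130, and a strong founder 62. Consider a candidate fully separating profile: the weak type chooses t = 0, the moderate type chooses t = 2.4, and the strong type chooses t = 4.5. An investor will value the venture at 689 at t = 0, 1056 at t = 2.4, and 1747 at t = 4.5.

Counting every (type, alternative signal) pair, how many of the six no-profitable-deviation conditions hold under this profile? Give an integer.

4

Weak (own payoff 689): to t=2.4 gives 1056 − 195×2.4 = 588 → no gain ✓; to t=4.5 gives 1747 − 195×4.5 = 869.5 → profitable ✗.
Strong (own payoff 1747 − 62×4.5 = 1468): to t=0 gives 689 → no gain ✓; to t=2.4 gives 1056 − 62×2.4 = 907.2 → no gain ✓.
Moderate (own payoff 1056 − 130×2.4 = 744): to t=0 gives 689 → no gain ✓; to t=4.5 gives 1747 − 130×4.5 = 1162 → profitable ✗.
4 of the 6 constraints hold; not an equilibrium.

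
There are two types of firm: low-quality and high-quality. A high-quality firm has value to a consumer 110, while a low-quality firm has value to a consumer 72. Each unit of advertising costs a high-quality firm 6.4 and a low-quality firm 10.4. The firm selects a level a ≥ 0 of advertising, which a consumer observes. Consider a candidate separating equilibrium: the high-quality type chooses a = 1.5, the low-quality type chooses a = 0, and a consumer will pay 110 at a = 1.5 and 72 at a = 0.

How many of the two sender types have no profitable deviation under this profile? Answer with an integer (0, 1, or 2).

1

Low-quality type: stay at 0 → 72; mimic → 110 − 10.4 × 1.5 = 94.4. IC fails (72 < 94.4).
High-quality type: signal → 110 − 6.4 × 1.5 = 100.4; deviate to 0 → 72. IC holds (100.4 ≥ 72).
1 of 2 constraints hold, so this profile is not an equilibrium.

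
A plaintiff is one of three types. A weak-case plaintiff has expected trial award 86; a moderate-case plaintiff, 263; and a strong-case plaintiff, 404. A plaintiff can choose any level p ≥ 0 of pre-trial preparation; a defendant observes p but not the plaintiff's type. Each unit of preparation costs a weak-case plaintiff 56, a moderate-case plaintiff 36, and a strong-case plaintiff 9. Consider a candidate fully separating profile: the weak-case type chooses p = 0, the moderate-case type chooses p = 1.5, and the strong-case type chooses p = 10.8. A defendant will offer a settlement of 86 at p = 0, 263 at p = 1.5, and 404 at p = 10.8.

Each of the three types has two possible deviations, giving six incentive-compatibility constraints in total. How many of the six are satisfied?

Moderate-case (own payoff 263 − 36×1.5 = 209): to p=0 gives 86 → no gain ✓; to p=10.8 gives 404 − 36×10.8 = 15.2 → no gain ✓.
Weak-case (own payoff 86): to p=1.5 gives 263 − 56×1.5 = 179 → profitable ✗; to p=10.8 gives 404 − 56×10.8 = -200.8 → no gain ✓.
Strong-case (own payoff 404 − 9×10.8 = 306.8): to p=0 gives 86 → no gain ✓; to p=1.5 gives 263 − 9×1.5 = 249.5 → no gain ✓.
5 of the 6 constraints hold; not an equilibrium.

5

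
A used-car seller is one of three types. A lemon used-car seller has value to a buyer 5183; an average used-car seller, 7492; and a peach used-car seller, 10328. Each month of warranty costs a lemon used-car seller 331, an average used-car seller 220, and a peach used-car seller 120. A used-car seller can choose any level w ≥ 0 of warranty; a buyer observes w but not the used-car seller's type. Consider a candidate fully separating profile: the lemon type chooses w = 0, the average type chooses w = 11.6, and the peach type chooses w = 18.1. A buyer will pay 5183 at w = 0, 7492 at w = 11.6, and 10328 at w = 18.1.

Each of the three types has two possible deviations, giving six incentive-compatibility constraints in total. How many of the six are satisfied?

4

Average (own payoff 7492 − 220×11.6 = 4940): to w=0 gives 5183 → profitable ✗; to w=18.1 gives 10328 − 220×18.1 = 6346 → profitable ✗.
Lemon (own payoff 5183): to w=11.6 gives 7492 − 331×11.6 = 3652.4 → no gain ✓; to w=18.1 gives 10328 − 331×18.1 = 4336.9 → no gain ✓.
Peach (own payoff 10328 − 120×18.1 = 8156): to w=0 gives 5183 → no gain ✓; to w=11.6 gives 7492 − 120×11.6 = 6100 → no gain ✓.
4 of the 6 constraints hold; not an equilibrium.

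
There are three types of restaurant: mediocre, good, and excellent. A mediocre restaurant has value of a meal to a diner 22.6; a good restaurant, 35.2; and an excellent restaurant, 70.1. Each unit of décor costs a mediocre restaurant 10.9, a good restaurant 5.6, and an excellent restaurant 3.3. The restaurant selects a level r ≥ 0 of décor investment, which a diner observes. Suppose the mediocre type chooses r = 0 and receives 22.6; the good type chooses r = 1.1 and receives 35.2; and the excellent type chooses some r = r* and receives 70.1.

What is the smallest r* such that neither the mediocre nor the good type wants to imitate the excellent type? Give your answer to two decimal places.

7.33

Good type (on-path payoff 35.2 − 5.6×1.1 = 29.04) won't mimic when 29.04 ≥ 70.1 − 5.6·r*, i.e. r* ≥ 7.33.
Mediocre type (on-path payoff 22.6) won't mimic when 22.6 ≥ 70.1 − 10.9·r*, i.e. r* ≥ 4.36.
Both must hold, so r* = max(4.36, 7.33) = 7.33. The good type's constraint binds.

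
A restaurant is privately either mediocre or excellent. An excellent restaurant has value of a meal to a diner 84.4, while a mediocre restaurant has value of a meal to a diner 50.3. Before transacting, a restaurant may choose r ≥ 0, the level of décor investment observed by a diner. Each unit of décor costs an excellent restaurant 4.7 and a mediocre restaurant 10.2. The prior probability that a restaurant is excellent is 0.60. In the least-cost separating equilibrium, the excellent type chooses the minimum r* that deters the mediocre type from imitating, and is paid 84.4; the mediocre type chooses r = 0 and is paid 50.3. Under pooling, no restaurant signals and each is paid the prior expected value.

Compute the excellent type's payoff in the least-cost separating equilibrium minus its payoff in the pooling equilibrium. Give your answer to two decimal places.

-2.07

Least-cost separating signal: r* solves 50.3 = 84.4 − 10.2·r*, so r* = (84.4 − 50.3)/10.2 ≈ 3.3431.
Excellent type's separating payoff: 84.4 − 4.7 × r* = 84.4 − 4.7 × (84.4 − 50.3)/10.2 = 84.4 − 160.27/10.2 ≈ 68.6873.
Pooling payoff: 0.60 × 84.4 + 0.40 × 50.3 = 70.76.
Difference: 68.6873 − 70.76 = -2.0727, i.e. -2.07 to two decimal places.
The excellent type would prefer the pooling outcome.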